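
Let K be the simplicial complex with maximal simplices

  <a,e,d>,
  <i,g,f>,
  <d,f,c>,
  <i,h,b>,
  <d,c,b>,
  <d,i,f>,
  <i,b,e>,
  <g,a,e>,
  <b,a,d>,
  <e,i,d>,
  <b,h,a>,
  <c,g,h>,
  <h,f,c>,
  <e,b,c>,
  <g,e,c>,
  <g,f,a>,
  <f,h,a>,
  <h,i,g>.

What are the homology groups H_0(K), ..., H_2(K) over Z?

Take the total order a < b < c < d < e < f < g < h < i on the vertex set. Then K (dimension 2) consists of the simplices:

  0-simplices (9): a, b, c, d, e, f, g, h, i
  1-simplices (27): ab, ad, ae, af, ag, ah, bc, bd, be, bh, bi, cd, ce, cf, cg, ch, de, df, di, eg, ei, fg, fh, fi, gh, gi, hi
  2-simplices (18): abd, abh, ade, aeg, afg, afh, bcd, bce, bei, bhi, cdf, ceg, cfh, cgh, dei, dfi, fgi, ghi

giving chain groups C_0 ≅ Z^9, C_1 ≅ Z^27, C_2 ≅ Z^18.

Boundary ∂_1: C_1 → C_0 maps an edge to its endpoints' difference, ∂[p,q] = q − p.
The resulting 9×27 matrix has rank 8, and its Smith normal form has invariant factors (1,1,1,1,1,1,1,1).

The boundary map ∂_2: C_2 → C_1 acts by ∂[p,q,r] = [q,r] − [p,r] + [p,q]. For instance
  ∂aeg = eg − ag + ae,
  ∂dfi = fi − di + df.
The 27×18 boundary matrix has rank 18 and Smith normal form diag(1,1,1,1,1,1,1,1,1,1,1,1,1,1,1,1,1,2).

Now H_k = ker ∂_k / im ∂_{k+1}, so:

  H_0: rank C_0 − rank ∂_1 = 9 − 8 = 1, and the invariant factors of ∂_1 are all 1, so H_0 = Z.
  H_1: rank ker ∂_1 − rank ∂_2 = (27 − 8) − 18 = 1, and ∂_2 has invariant factor 2 > 1, so H_1 = Z × Z/2.
  H_2: rank ker ∂_2 − rank ∂_3 = (18 − 18) − 0 = 0, and there is no ∂_3, so H_2 = 0.

As a check, the Euler characteristic is 9 − 27 + 18 = 0, which agrees with 1 − 1 + 0 = 0.
(K is a triangulation of the Klein bottle.)

H_0 = Z,  H_1 = Z × Z/2,  H_2 = 0.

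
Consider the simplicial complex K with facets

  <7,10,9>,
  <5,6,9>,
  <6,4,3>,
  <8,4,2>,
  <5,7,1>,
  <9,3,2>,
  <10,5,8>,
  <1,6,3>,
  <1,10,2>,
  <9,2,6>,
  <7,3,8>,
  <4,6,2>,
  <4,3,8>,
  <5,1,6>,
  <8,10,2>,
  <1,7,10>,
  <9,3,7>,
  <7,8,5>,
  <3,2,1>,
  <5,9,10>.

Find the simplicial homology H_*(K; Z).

H_0 ≅ Z,  H_1 ≅ Z ⊕ Z/2,  H_2 = 0.

Order the vertices as 1 < 2 < 3 < 4 < 5 < 6 < 7 < 8 < 9 < 10. Listing each simplex with vertices in this order, K has dimension 2 with simplices:

  0-simplices (10): [1], [2], [3], [4], [5], [6], [7], [8], [9], [10]
  1-simplices (30): (30 of them)
  2-simplices (20): (20 of them)

so the chain groups are C_0 ≅ Z^10, C_1 ≅ Z^30, C_2 ≅ Z^20.

∂_1: C_1 → C_0 sends each edge [p,q] (with p < q) to q − p.
The 10×30 boundary matrix has rank 9 and Smith normal form diag(1,1,1,1,1,1,1,1,1).

Boundary ∂_2: C_2 → C_1 maps a triangle to the signed sum of its edges. For instance
  ∂[1,5,6] = [5,6] − [1,6] + [1,5],
  ∂[1,2,10] = [2,10] − [1,10] + [1,2].
This gives a 30×20 integer matrix of rank 20; reducing to Smith normal form yields diagonal entries (1,1,1,1,1,1,1,1,1,1,1,1,1,1,1,1,1,1,1,2).

Computing H_k = (kernel of ∂_k) / (image of ∂_{k+1}):

  H_0: rank C_0 − rank ∂_1 = 10 − 9 = 1, and the invariant factors of ∂_1 are all 1, so H_0 = Z.
  H_1: rank ker ∂_1 − rank ∂_2 = (30 − 9) − 20 = 1, and ∂_2 has invariant factor 2 > 1, so H_1 = Z ⊕ Z/2.
  H_2: rank ker ∂_2 − rank ∂_3 = (20 − 20) − 0 = 0, and there is no ∂_3, so H_2 = 0.

As a check, the Euler characteristic is 10 − 30 + 20 = 0, which agrees with 1 − 1 + 0 = 0.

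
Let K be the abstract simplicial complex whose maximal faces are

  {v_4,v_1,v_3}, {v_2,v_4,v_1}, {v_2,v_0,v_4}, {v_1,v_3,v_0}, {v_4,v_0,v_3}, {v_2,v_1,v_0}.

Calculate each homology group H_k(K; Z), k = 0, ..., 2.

K has 5 vertices, 9 edges, 6 triangles.
rank ∂_0 = 0, rank ∂_1 = 4 ⇒ b_0 = 5 − 0 − 4 = 1; all invariant factors of ∂_1 are 1 so no torsion. So H_0 = Z.
rank ∂_1 = 4, rank ∂_2 = 5 ⇒ b_1 = 9 − 4 − 5 = 0; all invariant factors of ∂_2 are 1 so no torsion. So H_1 = 0.
rank ∂_2 = 5, rank ∂_3 = 0 ⇒ b_2 = 6 − 5 − 0 = 1. So H_2 = Z.

H_0 = Z,  H_1 = 0,  H_2 = Z.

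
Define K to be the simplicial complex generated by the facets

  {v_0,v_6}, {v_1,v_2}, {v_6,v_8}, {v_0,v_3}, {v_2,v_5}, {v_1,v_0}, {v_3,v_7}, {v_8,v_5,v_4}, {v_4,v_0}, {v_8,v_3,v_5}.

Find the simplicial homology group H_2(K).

H_2 = 0.

Order the vertices as v_0 < v_1 < v_2 < v_3 < v_4 < v_5 < v_6 < v_7 < v_8. Listing each simplex with vertices in this order, K has dimension 2 with simplices:

  0-simplices (9): [v_0], [v_1], [v_2], [v_3], [v_4], [v_5], [v_6], [v_7], [v_8]
  1-simplices (13): [v_0,v_1], [v_0,v_3], [v_0,v_4], [v_0,v_6], [v_1,v_2], [v_2,v_5], [v_3,v_5], [v_3,v_7], [v_3,v_8], [v_4,v_5], [v_4,v_8], [v_5,v_8], [v_6,v_8]
  2-simplices (2): [v_3,v_5,v_8], [v_4,v_5,v_8]

so the chain groups are C_0 ≅ Z^9, C_1 ≅ Z^13, C_2 ≅ Z^2.

∂_1: C_1 → C_0 is given by ∂[p,q] = [q] − [p]. For instance
  ∂[v_5,v_8] = [v_8] − [v_5].
This gives a 9×13 integer matrix of rank 8; reducing to Smith normal form yields diagonal entries (1,1,1,1,1,1,1,1).

The boundary map ∂_2: C_2 → C_1 maps a triangle to the signed sum of its edges. For instance
  ∂[v_3,v_5,v_8] = [v_5,v_8] − [v_3,v_8] + [v_3,v_5],
  ∂[v_4,v_5,v_8] = [v_5,v_8] − [v_4,v_8] + [v_4,v_5].
This gives a 13×2 integer matrix of rank 2; reducing to Smith normal form yields diagonal entries (1,1).

Now H_k = ker ∂_k / im ∂_{k+1}, so:

  H_2: rank ker ∂_2 − rank ∂_3 = (2 − 2) − 0 = 0, and there is no ∂_3, so H_2 = 0.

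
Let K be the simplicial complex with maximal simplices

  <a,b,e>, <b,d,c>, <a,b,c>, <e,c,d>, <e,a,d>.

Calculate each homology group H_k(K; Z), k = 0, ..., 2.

H_0 ≅ Z,  H_1 ≅ Z,  H_2 = 0.

Order the vertices as a < b < c < d < e. Listing each simplex with vertices in this order, K has dimension 2 with simplices:

  0-simplices (5): a, b, c, d, e
  1-simplices (10): ab, ac, ad, ae, bc, bd, be, cd, ce, de
  2-simplices (5): abc, abe, ade, bcd, cde

Hence C_0 ≅ Z^5, C_1 ≅ Z^10, C_2 ≅ Z^5.

Boundary ∂_1: C_1 → C_0 is given by ∂[p,q] = [q] − [p].
This gives a 5×10 integer matrix of rank 4; reducing to Smith normal form yields diagonal entries (1,1,1,1).

∂_2: C_2 → C_1 maps a triangle to the signed sum of its edges. For instance
  ∂bcd = cd − bd + bc,
  ∂ade = de − ae + ad.
The 10×5 boundary matrix has rank 5 and Smith normal form diag(1,1,1,1,1).

Reading off H_k = ker ∂_k / im ∂_{k+1}:

  H_0: rank C_0 − rank ∂_1 = 5 − 4 = 1, and the invariant factors of ∂_1 are all 1, so H_0 ≅ Z.
  H_1: rank ker ∂_1 − rank ∂_2 = (10 − 4) − 5 = 1, and the invariant factors of ∂_2 are all 1, so H_1 ≅ Z.
  H_2: rank ker ∂_2 − rank ∂_3 = (5 − 5) − 0 = 0, and there is no ∂_3, so H_2 ≅ 0.

As a check, the Euler characteristic is 5 − 10 + 5 = 0, which agrees with 1 − 1 + 0 = 0.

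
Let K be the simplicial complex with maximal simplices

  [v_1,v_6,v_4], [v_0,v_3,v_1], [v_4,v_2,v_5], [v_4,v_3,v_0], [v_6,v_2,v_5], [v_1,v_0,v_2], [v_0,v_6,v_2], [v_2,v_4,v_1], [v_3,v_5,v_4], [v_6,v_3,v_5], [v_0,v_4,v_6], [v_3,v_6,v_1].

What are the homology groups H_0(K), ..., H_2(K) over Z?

H_0 = Z,  H_1 = Z/2,  H_2 = 0.

Order the vertices as v_0 < v_1 < v_2 < v_3 < v_4 < v_5 < v_6. Listing each simplex with vertices in this order, K has dimension 2 with simplices:

  0-simplices (7): [v_0], [v_1], [v_2], [v_3], [v_4], [v_5], [v_6]
  1-simplices (18): (18 of them)
  2-simplices (12): (12 of them)

Hence C_0 ≅ Z^7, C_1 ≅ Z^18, C_2 ≅ Z^12.

Boundary ∂_1: C_1 → C_0 sends each edge [p,q] (with p < q) to q − p. For instance
  ∂[v_0,v_3] = [v_3] − [v_0].
The resulting 7×18 matrix has rank 6, and its Smith normal form has invariant factors (1,1,1,1,1,1).

The boundary map ∂_2: C_2 → C_1 sends each 2-simplex [p,q,r] to [q,r] − [p,r] + [p,q]. For instance
  ∂[v_3,v_4,v_5] = [v_4,v_5] − [v_3,v_5] + [v_3,v_4],
  ∂[v_0,v_1,v_2] = [v_1,v_2] − [v_0,v_2] + [v_0,v_1].
As a 18×12 matrix over Z this has rank 12, with invariant factors (1,1,1,1,1,1,1,1,1,1,1,2).

Computing H_k = (kernel of ∂_k) / (image of ∂_{k+1}):

  H_0: rank C_0 − rank ∂_1 = 7 − 6 = 1, and the invariant factors of ∂_1 are all 1, so H_0 ≅ Z.
  H_1: rank ker ∂_1 − rank ∂_2 = (18 − 6) − 12 = 0, and ∂_2 has invariant factor 2 > 1, so H_1 ≅ Z/2.
  H_2: rank ker ∂_2 − rank ∂_3 = (12 − 12) − 0 = 0, and there is no ∂_3, so H_2 ≅ 0.

As a check, the Euler characteristic is 7 − 18 + 12 = 1, which agrees with 1 − 0 + 0 = 1.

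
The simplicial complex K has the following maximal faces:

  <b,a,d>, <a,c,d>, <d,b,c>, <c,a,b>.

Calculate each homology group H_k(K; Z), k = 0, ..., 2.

Fix the vertex order a < b < c < d and write every simplex with vertices in increasing order. Then dim K = 2 and the simplices of K are:

  0-simplices (4): a, b, c, d
  1-simplices (6): ab, ac, ad, bc, bd, cd
  2-simplices (4): abc, abd, acd, bcd

Hence C_0 ≅ Z^4, C_1 ≅ Z^6, C_2 ≅ Z^4.

∂_1: C_1 → C_0 is given by ∂[p,q] = [q] − [p]. For instance
  ∂ac = c − a.
The resulting 4×6 matrix has rank 3, and its Smith normal form has invariant factors (1,1,1).

Boundary ∂_2: C_2 → C_1 acts by ∂[p,q,r] = [q,r] − [p,r] + [p,q]. For instance
  ∂abc = bc − ac + ab,
  ∂bcd = cd − bd + bc.
This gives a 6×4 integer matrix of rank 3; reducing to Smith normal form yields diagonal entries (1,1,1).

Computing H_k = (kernel of ∂_k) / (image of ∂_{k+1}):

  H_0: rank C_0 − rank ∂_1 = 4 − 3 = 1, and the invariant factors of ∂_1 are all 1, so H_0 ≅ Z.
  H_1: rank ker ∂_1 − rank ∂_2 = (6 − 3) − 3 = 0, and the invariant factors of ∂_2 are all 1, so H_1 ≅ 0.
  H_2: rank ker ∂_2 − rank ∂_3 = (4 − 3) − 0 = 1, and there is no ∂_3, so H_2 ≅ Z.

H_0 ≅ Z,  H_1 = 0,  H_2 ≅ Z.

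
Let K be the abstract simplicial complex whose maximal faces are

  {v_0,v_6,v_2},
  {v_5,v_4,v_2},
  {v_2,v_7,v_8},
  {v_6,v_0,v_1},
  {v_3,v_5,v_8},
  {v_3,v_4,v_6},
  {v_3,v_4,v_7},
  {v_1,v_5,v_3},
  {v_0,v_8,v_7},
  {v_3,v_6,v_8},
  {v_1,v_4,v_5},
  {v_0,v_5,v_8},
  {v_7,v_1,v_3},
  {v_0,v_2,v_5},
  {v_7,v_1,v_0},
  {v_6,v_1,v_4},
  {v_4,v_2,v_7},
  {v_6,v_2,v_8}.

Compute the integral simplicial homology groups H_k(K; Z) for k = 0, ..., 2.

K has 9 vertices, 27 edges, 18 triangles.
rank ∂_0 = 0, rank ∂_1 = 8 ⇒ b_0 = 9 − 0 − 8 = 1; all invariant factors of ∂_1 are 1 so no torsion. So H_0 ≅ Z.
rank ∂_1 = 8, rank ∂_2 = 18 ⇒ b_1 = 27 − 8 − 18 = 1; ∂_2 has invariant factor(s) [2] giving torsion. So H_1 ≅ Z ⊕ Z/2Z.
rank ∂_2 = 18, rank ∂_3 = 0 ⇒ b_2 = 18 − 18 − 0 = 0. So H_2 ≅ 0.

H_0 ≅ Z,  H_1 ≅ Z ⊕ Z/2Z,  H_2 = 0.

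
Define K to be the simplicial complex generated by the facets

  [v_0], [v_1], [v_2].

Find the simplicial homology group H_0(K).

Order the vertices as v_0 < v_1 < v_2. Listing each simplex with vertices in this order, K has dimension 0 with simplices:

  0-simplices (3): [v_0], [v_1], [v_2]

giving chain groups C_0 ≅ Z^3.

Reading off H_k = ker ∂_k / im ∂_{k+1}:

  H_0: rank C_0 − rank ∂_1 = 3 − 0 = 3, and there is no ∂_1, so H_0 = Z^3.

H_0 ≅ Z^3.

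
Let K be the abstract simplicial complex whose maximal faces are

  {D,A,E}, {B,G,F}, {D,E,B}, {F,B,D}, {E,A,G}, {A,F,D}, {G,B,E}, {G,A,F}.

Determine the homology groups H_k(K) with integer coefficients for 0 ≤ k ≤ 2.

Fix the vertex order A < B < D < E < F < G and write every simplex with vertices in increasing order. Then dim K = 2 and the simplices of K are:

  0-simplices (6): A, B, D, E, F, G
  1-simplices (12): AD, AE, AF, AG, BD, BE, BF, BG, DE, DF, EG, FG
  2-simplices (8): ADE, ADF, AEG, AFG, BDE, BDF, BEG, BFG

so the chain groups are C_0 ≅ Z^6, C_1 ≅ Z^12, C_2 ≅ Z^8.

The boundary map ∂_1: C_1 → C_0 sends each edge [p,q] (with p < q) to q − p. For instance
  ∂AD = D − A.
The 6×12 boundary matrix has rank 5 and Smith normal form diag(1,1,1,1,1).

Boundary ∂_2: C_2 → C_1 sends each 2-simplex [p,q,r] to [q,r] − [p,r] + [p,q]. For instance
  ∂AFG = FG − AG + AF,
  ∂BFG = FG − BG + BF.
This gives a 12×8 integer matrix of rank 7; reducing to Smith normal form yields diagonal entries (1,1,1,1,1,1,1).

From H_k ≅ ker(∂_k) / im(∂_{k+1}) we obtain:

  H_0: rank C_0 − rank ∂_1 = 6 − 5 = 1, and the invariant factors of ∂_1 are all 1, so H_0 ≅ Z.
  H_1: rank ker ∂_1 − rank ∂_2 = (12 − 5) − 7 = 0, and the invariant factors of ∂_2 are all 1, so H_1 ≅ 0.
  H_2: rank ker ∂_2 − rank ∂_3 = (8 − 7) − 0 = 1, and there is no ∂_3, so H_2 ≅ Z.

H_0 ≅ Z,  H_1 = 0,  H_2 ≅ Z.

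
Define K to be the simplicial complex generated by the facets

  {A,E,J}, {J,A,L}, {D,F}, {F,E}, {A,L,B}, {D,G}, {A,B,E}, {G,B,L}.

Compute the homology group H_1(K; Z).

H_1 ≅ Z.

Take the total order A < B < D < E < F < G < J < L on the vertex set. Then K (dimension 2) consists of the simplices:

  0-simplices (8): A, B, D, E, F, G, J, L
  1-simplices (13): AB, AE, AJ, AL, BE, BG, BL, DF, DG, EF, EJ, GL, JL
  2-simplices (5): ABE, ABL, AEJ, AJL, BGL

giving chain groups C_0 ≅ Z^8, C_1 ≅ Z^13, C_2 ≅ Z^5.

Boundary ∂_1: C_1 → C_0 is given by ∂[p,q] = [q] − [p].
As a 8×13 matrix over Z this has rank 7, with invariant factors (1,1,1,1,1,1,1).

The boundary map ∂_2: C_2 → C_1 maps a triangle to the signed sum of its edges. For instance
  ∂AEJ = EJ − AJ + AE,
  ∂AJL = JL − AL + AJ.
As a 13×5 matrix over Z this has rank 5, with invariant factors (1,1,1,1,1).

Now H_k = ker ∂_k / im ∂_{k+1}, so:

  H_1: rank ker ∂_1 − rank ∂_2 = (13 − 7) − 5 = 1, and the invariant factors of ∂_2 are all 1, so H_1 = Z.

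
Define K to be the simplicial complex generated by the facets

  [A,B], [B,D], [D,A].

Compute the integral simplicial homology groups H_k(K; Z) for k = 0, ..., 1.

H_0 = Z,  H_1 = Z.

We work with the vertex ordering A < B < D. The simplices of K, each written with vertices in increasing order, are:

  0-simplices (3): A, B, D
  1-simplices (3): AB, AD, BD

Hence C_0 ≅ Z^3, C_1 ≅ Z^3.

Boundary ∂_1: C_1 → C_0 is given by ∂[p,q] = [q] − [p]. For instance
  ∂AD = D − A.
This gives a 3×3 integer matrix of rank 2; reducing to Smith normal form yields diagonal entries (1,1).

From H_k ≅ ker(∂_k) / im(∂_{k+1}) we obtain:

  H_0: rank C_0 − rank ∂_1 = 3 − 2 = 1, and the invariant factors of ∂_1 are all 1, so H_0 ≅ Z.
  H_1: rank ker ∂_1 − rank ∂_2 = (3 − 2) − 0 = 1, and there is no ∂_2, so H_1 ≅ Z.

As a check, the Euler characteristic is 3 − 3 = 0, which agrees with 1 − 1 = 0.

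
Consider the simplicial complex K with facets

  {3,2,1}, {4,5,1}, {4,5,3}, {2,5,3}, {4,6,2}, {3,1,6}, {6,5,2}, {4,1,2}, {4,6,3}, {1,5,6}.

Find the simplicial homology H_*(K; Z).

Fix the vertex order 1 < 2 < 3 < 4 < 5 < 6 and write every simplex with vertices in increasing order. Then dim K = 2 and the simplices of K are:

  0-simplices (6): [1], [2], [3], [4], [5], [6]
  1-simplices (15): [1,2], [1,3], [1,4], [1,5], [1,6], [2,3], [2,4], [2,5], [2,6], [3,4], [3,5], [3,6], [4,5], [4,6], [5,6]
  2-simplices (10): [1,2,3], [1,2,4], [1,3,6], [1,4,5], [1,5,6], [2,3,5], [2,4,6], [2,5,6], [3,4,5], [3,4,6]

so the chain groups are C_0 ≅ Z^6, C_1 ≅ Z^15, C_2 ≅ Z^10.

∂_1: C_1 → C_0 is given by ∂[p,q] = [q] − [p]. For instance
  ∂[4,5] = [5] − [4].
The resulting 6×15 matrix has rank 5, and its Smith normal form has invariant factors (1,1,1,1,1).

∂_2: C_2 → C_1 acts by ∂[p,q,r] = [q,r] − [p,r] + [p,q]. For instance
  ∂[2,5,6] = [5,6] − [2,6] + [2,5],
  ∂[3,4,6] = [4,6] − [3,6] + [3,4].
The 15×10 boundary matrix has rank 10 and Smith normal form diag(1,1,1,1,1,1,1,1,1,2).

Reading off H_k = ker ∂_k / im ∂_{k+1}:

  H_0: rank C_0 − rank ∂_1 = 6 − 5 = 1, and the invariant factors of ∂_1 are all 1, so H_0 = Z.
  H_1: rank ker ∂_1 − rank ∂_2 = (15 − 5) − 10 = 0, and ∂_2 has invariant factor 2 > 1, so H_1 = Z/2.
  H_2: rank ker ∂_2 − rank ∂_3 = (10 − 10) − 0 = 0, and there is no ∂_3, so H_2 = 0.

(K is a triangulation of the real projective plane RP^2.)

H_0 ≅ Z,  H_1 ≅ Z/2,  H_2 = 0.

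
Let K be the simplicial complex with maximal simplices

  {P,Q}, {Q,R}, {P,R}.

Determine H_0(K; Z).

H_0 = Z.

Take the total order P < Q < R on the vertex set. Then K (dimension 1) consists of the simplices:

  0-simplices (3): P, Q, R
  1-simplices (3): PQ, PR, QR

giving chain groups C_0 ≅ Z^3, C_1 ≅ Z^3.

∂_1: C_1 → C_0 sends each edge [p,q] (with p < q) to q − p.
The 3×3 boundary matrix has rank 2 and Smith normal form diag(1,1).

From H_k ≅ ker(∂_k) / im(∂_{k+1}) we obtain:

  H_0: rank C_0 − rank ∂_1 = 3 − 2 = 1, and the invariant factors of ∂_1 are all 1, so H_0 = Z.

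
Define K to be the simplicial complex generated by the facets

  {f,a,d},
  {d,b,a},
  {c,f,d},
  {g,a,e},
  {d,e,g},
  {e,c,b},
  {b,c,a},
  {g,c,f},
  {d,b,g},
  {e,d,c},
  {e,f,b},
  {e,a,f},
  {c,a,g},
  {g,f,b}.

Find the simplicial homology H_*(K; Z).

H_0 ≅ Z,  H_1 ≅ Z^2,  H_2 ≅ Z.

Take the total order a < b < c < d < e < f < g on the vertex set. Then K (dimension 2) consists of the simplices:

  0-simplices (7): a, b, c, d, e, f, g
  1-simplices (21): ab, ac, ad, ae, af, ag, bc, bd, be, bf, bg, cd, ce, cf, cg, de, df, dg, ef, eg, fg
  2-simplices (14): abc, abd, acg, adf, aef, aeg, bce, bdg, bef, bfg, cde, cdf, cfg, deg

giving chain groups C_0 ≅ Z^7, C_1 ≅ Z^21, C_2 ≅ Z^14.

Boundary ∂_1: C_1 → C_0 sends each edge [p,q] (with p < q) to q − p.
As a 7×21 matrix over Z this has rank 6, with invariant factors (1,1,1,1,1,1).

Boundary ∂_2: C_2 → C_1 sends each 2-simplex [p,q,r] to [q,r] − [p,r] + [p,q]. For instance
  ∂cfg = fg − cg + cf,
  ∂cdf = df − cf + cd.
As a 21×14 matrix over Z this has rank 13, with invariant factors (1,1,1,1,1,1,1,1,1,1,1,1,1).

Reading off H_k = ker ∂_k / im ∂_{k+1}:

  H_0: rank C_0 − rank ∂_1 = 7 − 6 = 1, and the invariant factors of ∂_1 are all 1, so H_0 = Z.
  H_1: rank ker ∂_1 − rank ∂_2 = (21 − 6) − 13 = 2, and the invariant factors of ∂_2 are all 1, so H_1 = Z^2.
  H_2: rank ker ∂_2 − rank ∂_3 = (14 − 13) − 0 = 1, and there is no ∂_3, so H_2 = Z.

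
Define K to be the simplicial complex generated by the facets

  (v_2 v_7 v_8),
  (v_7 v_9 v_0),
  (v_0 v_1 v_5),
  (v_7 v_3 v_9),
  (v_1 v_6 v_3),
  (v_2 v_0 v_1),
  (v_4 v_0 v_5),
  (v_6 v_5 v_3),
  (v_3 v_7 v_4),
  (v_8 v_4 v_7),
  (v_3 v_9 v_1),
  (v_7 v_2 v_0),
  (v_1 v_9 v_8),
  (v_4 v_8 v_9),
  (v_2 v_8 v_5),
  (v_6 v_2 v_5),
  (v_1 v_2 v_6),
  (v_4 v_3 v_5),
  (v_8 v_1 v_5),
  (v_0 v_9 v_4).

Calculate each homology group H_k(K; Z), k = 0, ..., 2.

Take the total order v_0 < v_1 < v_2 < v_3 < v_4 < v_5 < v_6 < v_7 < v_8 < v_9 on the vertex set. Then K (dimension 2) consists of the simplices:

  0-simplices (10): [v_0], [v_1], [v_2], [v_3], [v_4], [v_5], [v_6], [v_7], [v_8], [v_9]
  1-simplices (30): (30 of them)
  2-simplices (20): (20 of them)

giving chain groups C_0 ≅ Z^10, C_1 ≅ Z^30, C_2 ≅ Z^20.

The boundary map ∂_1: C_1 → C_0 sends each edge [p,q] (with p < q) to q − p. For instance
  ∂[v_1,v_2] = [v_2] − [v_1].
This gives a 10×30 integer matrix of rank 9; reducing to Smith normal form yields diagonal entries (1,1,1,1,1,1,1,1,1).

Boundary ∂_2: C_2 → C_1 sends each 2-simplex [p,q,r] to [q,r] − [p,r] + [p,q]. For instance
  ∂[v_4,v_8,v_9] = [v_8,v_9] − [v_4,v_9] + [v_4,v_8],
  ∂[v_0,v_4,v_5] = [v_4,v_5] − [v_0,v_5] + [v_0,v_4].
As a 30×20 matrix over Z this has rank 20, with invariant factors (1,1,1,1,1,1,1,1,1,1,1,1,1,1,1,1,1,1,1,2).

Computing H_k = (kernel of ∂_k) / (image of ∂_{k+1}):

  H_0: rank C_0 − rank ∂_1 = 10 − 9 = 1, and the invariant factors of ∂_1 are all 1, so H_0 ≅ Z.
  H_1: rank ker ∂_1 − rank ∂_2 = (30 − 9) − 20 = 1, and ∂_2 has invariant factor 2 > 1, so H_1 ≅ Z ⊕ Z_2.
  H_2: rank ker ∂_2 − rank ∂_3 = (20 − 20) − 0 = 0, and there is no ∂_3, so H_2 ≅ 0.

As a check, the Euler characteristic is 10 − 30 + 20 = 0, which agrees with 1 − 1 + 0 = 0.
(K is a triangulation of the Klein bottle.)

H_0 ≅ Z,  H_1 ≅ Z ⊕ Z_2,  H_2 = 0.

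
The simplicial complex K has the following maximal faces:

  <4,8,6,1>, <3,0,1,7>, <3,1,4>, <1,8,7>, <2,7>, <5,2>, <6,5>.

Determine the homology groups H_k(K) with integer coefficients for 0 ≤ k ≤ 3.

H_0 = Z,  H_1 = Z,  H_2 = 0,  H_3 = 0.

Order the vertices as 0 < 1 < 2 < 3 < 4 < 5 < 6 < 7 < 8. Listing each simplex with vertices in this order, K has dimension 3 with simplices:

  0-simplices (9): [0], [1], [2], [3], [4], [5], [6], [7], [8]
  1-simplices (17): [0,1], [0,3], [0,7], [1,3], [1,4], [1,6], [1,7], [1,8], [2,5], [2,7], [3,4], [3,7], [4,6], [4,8], [5,6], [6,8], [7,8]
  2-simplices (10): [0,1,3], [0,1,7], [0,3,7], [1,3,4], [1,3,7], [1,4,6], [1,4,8], [1,6,8], [1,7,8], [4,6,8]
  3-simplices (2): [0,1,3,7], [1,4,6,8]

so the chain groups are C_0 ≅ Z^9, C_1 ≅ Z^17, C_2 ≅ Z^10, C_3 ≅ Z^2.

∂_1: C_1 → C_0 is given by ∂[p,q] = [q] − [p].
This gives a 9×17 integer matrix of rank 8; reducing to Smith normal form yields diagonal entries (1,1,1,1,1,1,1,1).

∂_2: C_2 → C_1 maps a triangle to the signed sum of its edges. For instance
  ∂[0,3,7] = [3,7] − [0,7] + [0,3],
  ∂[4,6,8] = [6,8] − [4,8] + [4,6].
As a 17×10 matrix over Z this has rank 8, with invariant factors (1,1,1,1,1,1,1,1).

The boundary map ∂_3: C_3 → C_2 sends each 3-simplex σ to the alternating sum Σ_i (−1)^i (σ with its i-th vertex removed). For instance
  ∂[0,1,3,7] = [1,3,7] − [0,3,7] + [0,1,7] − [0,1,3],
  ∂[1,4,6,8] = [4,6,8] − [1,6,8] + [1,4,8] − [1,4,6].
This gives a 10×2 integer matrix of rank 2; reducing to Smith normal form yields diagonal entries (1,1).

Reading off H_k = ker ∂_k / im ∂_{k+1}:

  H_0: rank C_0 − rank ∂_1 = 9 − 8 = 1, and the invariant factors of ∂_1 are all 1, so H_0 ≅ Z.
  H_1: rank ker ∂_1 − rank ∂_2 = (17 − 8) − 8 = 1, and the invariant factors of ∂_2 are all 1, so H_1 ≅ Z.
  H_2: rank ker ∂_2 − rank ∂_3 = (10 − 8) − 2 = 0, and the invariant factors of ∂_3 are all 1, so H_2 ≅ 0.
  H_3: rank ker ∂_3 − rank ∂_4 = (2 − 2) − 0 = 0, and there is no ∂_4, so H_3 ≅ 0.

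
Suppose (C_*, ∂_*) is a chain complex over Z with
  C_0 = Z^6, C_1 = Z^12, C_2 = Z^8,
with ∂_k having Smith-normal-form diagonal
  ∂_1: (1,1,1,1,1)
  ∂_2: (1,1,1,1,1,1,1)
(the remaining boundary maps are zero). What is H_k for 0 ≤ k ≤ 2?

H_0: b_0 = 6 − 0 − 5 = 1; torsion from ∂_1 factors > 1: none. So H_0 = Z.
H_1: b_1 = 12 − 5 − 7 = 0; torsion from ∂_2 factors > 1: none. So H_1 = 0.
H_2: b_2 = 8 − 7 − 0 = 1; torsion from ∂_3 factors > 1: none. So H_2 = Z.

H_0 = Z,  H_1 = 0,  H_2 = Z.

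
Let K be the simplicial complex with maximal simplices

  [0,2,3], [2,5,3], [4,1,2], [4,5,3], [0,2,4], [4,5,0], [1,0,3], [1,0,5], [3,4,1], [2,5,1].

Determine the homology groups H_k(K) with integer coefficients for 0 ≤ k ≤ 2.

Fix the vertex order 0 < 1 < 2 < 3 < 4 < 5 and write every simplex with vertices in increasing order. Then dim K = 2 and the simplices of K are:

  0-simplices (6): [0], [1], [2], [3], [4], [5]
  1-simplices (15): [0,1], [0,2], [0,3], [0,4], [0,5], [1,2], [1,3], [1,4], [1,5], [2,3], [2,4], [2,5], [3,4], [3,5], [4,5]
  2-simplices (10): [0,1,3], [0,1,5], [0,2,3], [0,2,4], [0,4,5], [1,2,4], [1,2,5], [1,3,4], [2,3,5], [3,4,5]

Hence C_0 ≅ Z^6, C_1 ≅ Z^15, C_2 ≅ Z^10.

Boundary ∂_1: C_1 → C_0 is given by ∂[p,q] = [q] − [p]. For instance
  ∂[1,3] = [3] − [1].
The resulting 6×15 matrix has rank 5, and its Smith normal form has invariant factors (1,1,1,1,1).

Boundary ∂_2: C_2 → C_1 acts by ∂[p,q,r] = [q,r] − [p,r] + [p,q]. For instance
  ∂[0,4,5] = [4,5] − [0,5] + [0,4],
  ∂[1,3,4] = [3,4] − [1,4] + [1,3].
This gives a 15×10 integer matrix of rank 10; reducing to Smith normal form yields diagonal entries (1,1,1,1,1,1,1,1,1,2).

Computing H_k = (kernel of ∂_k) / (image of ∂_{k+1}):

  H_0: rank C_0 − rank ∂_1 = 6 − 5 = 1, and the invariant factors of ∂_1 are all 1, so H_0 = Z.
  H_1: rank ker ∂_1 − rank ∂_2 = (15 − 5) − 10 = 0, and ∂_2 has invariant factor 2 > 1, so H_1 = Z/2Z.
  H_2: rank ker ∂_2 − rank ∂_3 = (10 − 10) − 0 = 0, and there is no ∂_3, so H_2 = 0.

As a check, the Euler characteristic is 6 − 15 + 10 = 1, which agrees with 1 − 0 + 0 = 1.
(K is a triangulation of the real projective plane RP^2.)

H_0 ≅ Z,  H_1 ≅ Z/2Z,  H_2 = 0.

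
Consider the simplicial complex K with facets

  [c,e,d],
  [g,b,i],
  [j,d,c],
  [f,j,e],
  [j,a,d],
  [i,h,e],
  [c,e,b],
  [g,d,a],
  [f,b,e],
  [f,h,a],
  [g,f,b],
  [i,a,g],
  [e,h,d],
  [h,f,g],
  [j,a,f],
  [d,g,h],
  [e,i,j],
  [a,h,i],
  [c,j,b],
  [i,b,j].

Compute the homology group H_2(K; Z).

H_2 ≅ 0.

We work with the vertex ordering a < b < c < d < e < f < g < h < i < j. The simplices of K, each written with vertices in increasing order, are:

  0-simplices (10): a, b, c, d, e, f, g, h, i, j
  1-simplices (30): ad, af, ag, ah, ai, aj, bc, be, bf, bg, bi, bj, cd, ce, cj, de, dg, dh, dj, ef, eh, ei, ej, fg, fh, fj, gh, gi, hi, ij
  2-simplices (20): adg, adj, afh, afj, agi, ahi, bce, bcj, bef, bfg, bgi, bij, cde, cdj, deh, dgh, efj, ehi, eij, fgh

giving chain groups C_0 ≅ Z^10, C_1 ≅ Z^30, C_2 ≅ Z^20.

∂_1: C_1 → C_0 sends each edge [p,q] (with p < q) to q − p.
As a 10×30 matrix over Z this has rank 9, with invariant factors (1,1,1,1,1,1,1,1,1).

∂_2: C_2 → C_1 maps a triangle to the signed sum of its edges. For instance
  ∂bce = ce − be + bc,
  ∂cde = de − ce + cd.
The 30×20 boundary matrix has rank 20 and Smith normal form diag(1,1,1,1,1,1,1,1,1,1,1,1,1,1,1,1,1,1,1,2).

From H_k ≅ ker(∂_k) / im(∂_{k+1}) we obtain:

  H_2: rank ker ∂_2 − rank ∂_3 = (20 − 20) − 0 = 0, and there is no ∂_3, so H_2 = 0.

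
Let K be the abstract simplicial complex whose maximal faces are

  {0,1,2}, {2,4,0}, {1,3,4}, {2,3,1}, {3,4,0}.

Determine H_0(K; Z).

Take the total order 0 < 1 < 2 < 3 < 4 on the vertex set. Then K (dimension 2) consists of the simplices:

  0-simplices (5): [0], [1], [2], [3], [4]
  1-simplices (10): [0,1], [0,2], [0,3], [0,4], [1,2], [1,3], [1,4], [2,3], [2,4], [3,4]
  2-simplices (5): [0,1,2], [0,2,4], [0,3,4], [1,2,3], [1,3,4]

giving chain groups C_0 ≅ Z^5, C_1 ≅ Z^10, C_2 ≅ Z^5.

∂_1: C_1 → C_0 maps an edge to its endpoints' difference, ∂[p,q] = q − p. For instance
  ∂[0,2] = [2] − [0].
This gives a 5×10 integer matrix of rank 4; reducing to Smith normal form yields diagonal entries (1,1,1,1).

∂_2: C_2 → C_1 sends each 2-simplex [p,q,r] to [q,r] − [p,r] + [p,q]. For instance
  ∂[1,3,4] = [3,4] − [1,4] + [1,3],
  ∂[1,2,3] = [2,3] − [1,3] + [1,2].
As a 10×5 matrix over Z this has rank 5, with invariant factors (1,1,1,1,1).

Now H_k = ker ∂_k / im ∂_{k+1}, so:

  H_0: rank C_0 − rank ∂_1 = 5 − 4 = 1, and the invariant factors of ∂_1 are all 1, so H_0 ≅ Z.

(K is a triangulation of the Möbius band.)

H_0 = Z.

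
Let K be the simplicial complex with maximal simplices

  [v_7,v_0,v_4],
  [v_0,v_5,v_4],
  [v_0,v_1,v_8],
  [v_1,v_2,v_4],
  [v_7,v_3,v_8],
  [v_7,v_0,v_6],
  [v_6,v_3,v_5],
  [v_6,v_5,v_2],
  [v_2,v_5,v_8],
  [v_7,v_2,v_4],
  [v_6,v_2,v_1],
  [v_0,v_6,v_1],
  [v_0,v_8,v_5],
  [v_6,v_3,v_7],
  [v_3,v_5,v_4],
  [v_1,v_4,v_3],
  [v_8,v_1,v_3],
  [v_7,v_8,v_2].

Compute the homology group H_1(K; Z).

H_1 = Z^2.

Fix the vertex order v_0 < v_1 < v_2 < v_3 < v_4 < v_5 < v_6 < v_7 < v_8 and write every simplex with vertices in increasing order. Then dim K = 2 and the simplices of K are:

  0-simplices (9): [v_0], [v_1], [v_2], [v_3], [v_4], [v_5], [v_6], [v_7], [v_8]
  1-simplices (27): (27 of them)
  2-simplices (18): (18 of them)

so the chain groups are C_0 ≅ Z^9, C_1 ≅ Z^27, C_2 ≅ Z^18.

Boundary ∂_1: C_1 → C_0 maps an edge to its endpoints' difference, ∂[p,q] = q − p.
The 9×27 boundary matrix has rank 8 and Smith normal form diag(1,1,1,1,1,1,1,1).

The boundary map ∂_2: C_2 → C_1 sends each 2-simplex [p,q,r] to [q,r] − [p,r] + [p,q]. For instance
  ∂[v_0,v_1,v_8] = [v_1,v_8] − [v_0,v_8] + [v_0,v_1],
  ∂[v_1,v_2,v_6] = [v_2,v_6] − [v_1,v_6] + [v_1,v_2].
As a 27×18 matrix over Z this has rank 17, with invariant factors (1,1,1,1,1,1,1,1,1,1,1,1,1,1,1,1,1).

Computing H_k = (kernel of ∂_k) / (image of ∂_{k+1}):

  H_1: rank ker ∂_1 − rank ∂_2 = (27 − 8) − 17 = 2, and the invariant factors of ∂_2 are all 1, so H_1 ≅ Z^2.

(K is a triangulation of the torus T^2.)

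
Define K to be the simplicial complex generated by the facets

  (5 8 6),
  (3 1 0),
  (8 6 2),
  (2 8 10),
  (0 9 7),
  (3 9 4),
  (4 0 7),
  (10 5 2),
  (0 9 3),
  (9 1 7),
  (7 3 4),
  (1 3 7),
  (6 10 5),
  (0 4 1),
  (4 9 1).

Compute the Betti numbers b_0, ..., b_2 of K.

b_0 = 2, b_1 = 1, b_2 = 0.

Order the vertices as 0 < 1 < 2 < 3 < 4 < 5 < 6 < 7 < 8 < 9 < 10. Listing each simplex with vertices in this order, K has dimension 2 with simplices:

  0-simplices (11): [0], [1], [2], [3], [4], [5], [6], [7], [8], [9], [10]
  1-simplices (25): (25 of them)
  2-simplices (15): [0,1,3], [0,1,4], [0,3,9], [0,4,7], [0,7,9], [1,3,7], [1,4,9], [1,7,9], [2,5,10], [2,6,8], [2,8,10], [3,4,7], [3,4,9], [5,6,8], [5,6,10]

so the chain groups are C_0 ≅ Z^11, C_1 ≅ Z^25, C_2 ≅ Z^15.

The boundary map ∂_1: C_1 → C_0 maps an edge to its endpoints' difference, ∂[p,q] = q − p. For instance
  ∂[6,8] = [8] − [6].
This gives a 11×25 integer matrix of rank 9; reducing to Smith normal form yields diagonal entries (1,1,1,1,1,1,1,1,1).

∂_2: C_2 → C_1 sends each 2-simplex [p,q,r] to [q,r] − [p,r] + [p,q]. For instance
  ∂[2,8,10] = [8,10] − [2,10] + [2,8],
  ∂[3,4,7] = [4,7] − [3,7] + [3,4].
As a 25×15 matrix over Z this has rank 15, with invariant factors (1,1,1,1,1,1,1,1,1,1,1,1,1,1,2).

Reading off H_k = ker ∂_k / im ∂_{k+1}:

  H_0: rank C_0 − rank ∂_1 = 11 − 9 = 2, and the invariant factors of ∂_1 are all 1, so H_0 = Z^2.
  H_1: rank ker ∂_1 − rank ∂_2 = (25 − 9) − 15 = 1, and ∂_2 has invariant factor 2 > 1, so H_1 = Z ⊕ Z_2.
  H_2: rank ker ∂_2 − rank ∂_3 = (15 − 15) − 0 = 0, and there is no ∂_3, so H_2 = 0.

Hence the Betti numbers are b_0 = 2, b_1 = 1, b_2 = 0.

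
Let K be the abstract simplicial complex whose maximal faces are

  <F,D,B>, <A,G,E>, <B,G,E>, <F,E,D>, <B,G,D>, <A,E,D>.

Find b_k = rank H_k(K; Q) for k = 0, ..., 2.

Take the total order A < B < D < E < F < G on the vertex set. Then K (dimension 2) consists of the simplices:

  0-simplices (6): A, B, D, E, F, G
  1-simplices (12): AD, AE, AG, BD, BE, BF, BG, DE, DF, DG, EF, EG
  2-simplices (6): ADE, AEG, BDF, BDG, BEG, DEF

giving chain groups C_0 ≅ Z^6, C_1 ≅ Z^12, C_2 ≅ Z^6.

∂_1: C_1 → C_0 sends each edge [p,q] (with p < q) to q − p. For instance
  ∂BF = F − B.
This gives a 6×12 integer matrix of rank 5; reducing to Smith normal form yields diagonal entries (1,1,1,1,1).

Boundary ∂_2: C_2 → C_1 maps a triangle to the signed sum of its edges. For instance
  ∂AEG = EG − AG + AE,
  ∂DEF = EF − DF + DE.
As a 12×6 matrix over Z this has rank 6, with invariant factors (1,1,1,1,1,1).

Reading off H_k = ker ∂_k / im ∂_{k+1}:

  H_0: rank C_0 − rank ∂_1 = 6 − 5 = 1, and the invariant factors of ∂_1 are all 1, so H_0 ≅ Z.
  H_1: rank ker ∂_1 − rank ∂_2 = (12 − 5) − 6 = 1, and the invariant factors of ∂_2 are all 1, so H_1 ≅ Z.
  H_2: rank ker ∂_2 − rank ∂_3 = (6 − 6) − 0 = 0, and there is no ∂_3, so H_2 ≅ 0.

As a check, the Euler characteristic is 6 − 12 + 6 = 0, which agrees with 1 − 1 + 0 = 0.

Hence the Betti numbers are b_0 = 1, b_1 = 1, b_2 = 0.

b_0 = 1, b_1 = 1, b_2 = 0.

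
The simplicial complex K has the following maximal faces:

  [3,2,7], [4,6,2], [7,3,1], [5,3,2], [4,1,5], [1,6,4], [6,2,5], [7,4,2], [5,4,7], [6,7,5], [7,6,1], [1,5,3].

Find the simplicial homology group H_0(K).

H_0 ≅ Z.

Fix the vertex order 1 < 2 < 3 < 4 < 5 < 6 < 7 and write every simplex with vertices in increasing order. Then dim K = 2 and the simplices of K are:

  0-simplices (7): [1], [2], [3], [4], [5], [6], [7]
  1-simplices (18): [1,3], [1,4], [1,5], [1,6], [1,7], [2,3], [2,4], [2,5], [2,6], [2,7], [3,5], [3,7], [4,5], [4,6], [4,7], [5,6], [5,7], [6,7]
  2-simplices (12): [1,3,5], [1,3,7], [1,4,5], [1,4,6], [1,6,7], [2,3,5], [2,3,7], [2,4,6], [2,4,7], [2,5,6], [4,5,7], [5,6,7]

Hence C_0 ≅ Z^7, C_1 ≅ Z^18, C_2 ≅ Z^12.

Boundary ∂_1: C_1 → C_0 maps an edge to its endpoints' difference, ∂[p,q] = q − p. For instance
  ∂[2,5] = [5] − [2].
This gives a 7×18 integer matrix of rank 6; reducing to Smith normal form yields diagonal entries (1,1,1,1,1,1).

The boundary map ∂_2: C_2 → C_1 acts by ∂[p,q,r] = [q,r] − [p,r] + [p,q]. For instance
  ∂[2,4,6] = [4,6] − [2,6] + [2,4],
  ∂[4,5,7] = [5,7] − [4,7] + [4,5].
The resulting 18×12 matrix has rank 12, and its Smith normal form has invariant factors (1,1,1,1,1,1,1,1,1,1,1,2).

Reading off H_k = ker ∂_k / im ∂_{k+1}:

  H_0: rank C_0 − rank ∂_1 = 7 − 6 = 1, and the invariant factors of ∂_1 are all 1, so H_0 = Z.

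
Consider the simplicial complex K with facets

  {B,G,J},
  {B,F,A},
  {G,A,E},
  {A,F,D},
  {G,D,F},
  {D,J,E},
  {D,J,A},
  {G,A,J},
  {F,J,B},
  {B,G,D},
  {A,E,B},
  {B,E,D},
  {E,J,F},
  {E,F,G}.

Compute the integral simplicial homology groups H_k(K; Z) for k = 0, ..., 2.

H_0 = Z,  H_1 = Z^2,  H_2 = Z.

Take the total order A < B < D < E < F < G < J on the vertex set. Then K (dimension 2) consists of the simplices:

  0-simplices (7): A, B, D, E, F, G, J
  1-simplices (21): AB, AD, AE, AF, AG, AJ, BD, BE, BF, BG, BJ, DE, DF, DG, DJ, EF, EG, EJ, FG, FJ, GJ
  2-simplices (14): ABE, ABF, ADF, ADJ, AEG, AGJ, BDE, BDG, BFJ, BGJ, DEJ, DFG, EFG, EFJ

Hence C_0 ≅ Z^7, C_1 ≅ Z^21, C_2 ≅ Z^14.

The boundary map ∂_1: C_1 → C_0 is given by ∂[p,q] = [q] − [p]. For instance
  ∂AD = D − A.
This gives a 7×21 integer matrix of rank 6; reducing to Smith normal form yields diagonal entries (1,1,1,1,1,1).

Boundary ∂_2: C_2 → C_1 maps a triangle to the signed sum of its edges. For instance
  ∂DFG = FG − DG + DF,
  ∂BGJ = GJ − BJ + BG.
As a 21×14 matrix over Z this has rank 13, with invariant factors (1,1,1,1,1,1,1,1,1,1,1,1,1).

From H_k ≅ ker(∂_k) / im(∂_{k+1}) we obtain:

  H_0: rank C_0 − rank ∂_1 = 7 − 6 = 1, and the invariant factors of ∂_1 are all 1, so H_0 = Z.
  H_1: rank ker ∂_1 − rank ∂_2 = (21 − 6) − 13 = 2, and the invariant factors of ∂_2 are all 1, so H_1 = Z^2.
  H_2: rank ker ∂_2 − rank ∂_3 = (14 − 13) − 0 = 1, and there is no ∂_3, so H_2 = Z.

(K is a triangulation of the torus T^2.)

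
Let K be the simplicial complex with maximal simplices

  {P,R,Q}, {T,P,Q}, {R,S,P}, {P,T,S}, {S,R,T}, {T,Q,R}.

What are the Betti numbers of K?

b_0 = 1, b_1 = 0, b_2 = 1.

Take the total order P < Q < R < S < T on the vertex set. Then K (dimension 2) consists of the simplices:

  0-simplices (5): P, Q, R, S, T
  1-simplices (9): PQ, PR, PS, PT, QR, QT, RS, RT, ST
  2-simplices (6): PQR, PQT, PRS, PST, QRT, RST

Hence C_0 ≅ Z^5, C_1 ≅ Z^9, C_2 ≅ Z^6.

Boundary ∂_1: C_1 → C_0 maps an edge to its endpoints' difference, ∂[p,q] = q − p. For instance
  ∂PS = S − P.
The resulting 5×9 matrix has rank 4, and its Smith normal form has invariant factors (1,1,1,1).

The boundary map ∂_2: C_2 → C_1 maps a triangle to the signed sum of its edges. For instance
  ∂PRS = RS − PS + PR,
  ∂RST = ST − RT + RS.
This gives a 9×6 integer matrix of rank 5; reducing to Smith normal form yields diagonal entries (1,1,1,1,1).

Reading off H_k = ker ∂_k / im ∂_{k+1}:

  H_0: rank C_0 − rank ∂_1 = 5 − 4 = 1, and the invariant factors of ∂_1 are all 1, so H_0 ≅ Z.
  H_1: rank ker ∂_1 − rank ∂_2 = (9 − 4) − 5 = 0, and the invariant factors of ∂_2 are all 1, so H_1 ≅ 0.
  H_2: rank ker ∂_2 − rank ∂_3 = (6 − 5) − 0 = 1, and there is no ∂_3, so H_2 ≅ Z.

As a check, the Euler characteristic is 5 − 9 + 6 = 2, which agrees with 1 − 0 + 1 = 2.
(K is a triangulation of the 2-sphere S^2.)

Hence the Betti numbers are b_0 = 1, b_1 = 0, b_2 = 1.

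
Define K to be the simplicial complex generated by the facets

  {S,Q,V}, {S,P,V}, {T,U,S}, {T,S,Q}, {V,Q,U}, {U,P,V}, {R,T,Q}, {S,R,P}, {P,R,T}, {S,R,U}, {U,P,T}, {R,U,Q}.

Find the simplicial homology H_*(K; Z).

Order the vertices as P < Q < R < S < T < U < V. Listing each simplex with vertices in this order, K has dimension 2 with simplices:

  0-simplices (7): P, Q, R, S, T, U, V
  1-simplices (18): PR, PS, PT, PU, PV, QR, QS, QT, QU, QV, RS, RT, RU, ST, SU, SV, TU, UV
  2-simplices (12): PRS, PRT, PSV, PTU, PUV, QRT, QRU, QST, QSV, QUV, RSU, STU

Hence C_0 ≅ Z^7, C_1 ≅ Z^18, C_2 ≅ Z^12.

∂_1: C_1 → C_0 maps an edge to its endpoints' difference, ∂[p,q] = q − p.
The resulting 7×18 matrix has rank 6, and its Smith normal form has invariant factors (1,1,1,1,1,1).

The boundary map ∂_2: C_2 → C_1 sends each 2-simplex [p,q,r] to [q,r] − [p,r] + [p,q]. For instance
  ∂QST = ST − QT + QS,
  ∂PSV = SV − PV + PS.
The 18×12 boundary matrix has rank 12 and Smith normal form diag(1,1,1,1,1,1,1,1,1,1,1,2).

Computing H_k = (kernel of ∂_k) / (image of ∂_{k+1}):

  H_0: rank C_0 − rank ∂_1 = 7 − 6 = 1, and the invariant factors of ∂_1 are all 1, so H_0 = Z.
  H_1: rank ker ∂_1 − rank ∂_2 = (18 − 6) − 12 = 0, and ∂_2 has invariant factor 2 > 1, so H_1 = Z/2Z.
  H_2: rank ker ∂_2 − rank ∂_3 = (12 − 12) − 0 = 0, and there is no ∂_3, so H_2 = 0.

As a check, the Euler characteristic is 7 − 18 + 12 = 1, which agrees with 1 − 0 + 0 = 1.

H_0 = Z,  H_1 = Z/2Z,  H_2 = 0.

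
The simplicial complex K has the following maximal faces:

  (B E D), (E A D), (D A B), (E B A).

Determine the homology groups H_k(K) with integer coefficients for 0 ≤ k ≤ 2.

Order the vertices as A < B < D < E. Listing each simplex with vertices in this order, K has dimension 2 with simplices:

  0-simplices (4): A, B, D, E
  1-simplices (6): AB, AD, AE, BD, BE, DE
  2-simplices (4): ABD, ABE, ADE, BDE

so the chain groups are C_0 ≅ Z^4, C_1 ≅ Z^6, C_2 ≅ Z^4.

Boundary ∂_1: C_1 → C_0 sends each edge [p,q] (with p < q) to q − p. For instance
  ∂BD = D − B.
The 4×6 boundary matrix has rank 3 and Smith normal form diag(1,1,1).

The boundary map ∂_2: C_2 → C_1 maps a triangle to the signed sum of its edges. For instance
  ∂ABD = BD − AD + AB,
  ∂ABE = BE − AE + AB.
As a 6×4 matrix over Z this has rank 3, with invariant factors (1,1,1).

Computing H_k = (kernel of ∂_k) / (image of ∂_{k+1}):

  H_0: rank C_0 − rank ∂_1 = 4 − 3 = 1, and the invariant factors of ∂_1 are all 1, so H_0 = Z.
  H_1: rank ker ∂_1 − rank ∂_2 = (6 − 3) − 3 = 0, and the invariant factors of ∂_2 are all 1, so H_1 = 0.
  H_2: rank ker ∂_2 − rank ∂_3 = (4 − 3) − 0 = 1, and there is no ∂_3, so H_2 = Z.

(K is a triangulation of the 2-sphere S^2.)

H_0 ≅ Z,  H_1 = 0,  H_2 ≅ Z.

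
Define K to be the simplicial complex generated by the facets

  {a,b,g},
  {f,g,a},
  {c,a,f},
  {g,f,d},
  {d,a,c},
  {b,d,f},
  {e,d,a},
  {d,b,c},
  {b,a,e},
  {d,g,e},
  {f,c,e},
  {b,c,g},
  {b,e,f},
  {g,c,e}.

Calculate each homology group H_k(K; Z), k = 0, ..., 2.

We work with the vertex ordering a < b < c < d < e < f < g. The simplices of K, each written with vertices in increasing order, are:

  0-simplices (7): a, b, c, d, e, f, g
  1-simplices (21): ab, ac, ad, ae, af, ag, bc, bd, be, bf, bg, cd, ce, cf, cg, de, df, dg, ef, eg, fg
  2-simplices (14): abe, abg, acd, acf, ade, afg, bcd, bcg, bdf, bef, cef, ceg, deg, dfg

Hence C_0 ≅ Z^7, C_1 ≅ Z^21, C_2 ≅ Z^14.

The boundary map ∂_1: C_1 → C_0 is given by ∂[p,q] = [q] − [p].
The resulting 7×21 matrix has rank 6, and its Smith normal form has invariant factors (1,1,1,1,1,1).

The boundary map ∂_2: C_2 → C_1 acts by ∂[p,q,r] = [q,r] − [p,r] + [p,q]. For instance
  ∂bdf = df − bf + bd,
  ∂acf = cf − af + ac.
The 21×14 boundary matrix has rank 13 and Smith normal form diag(1,1,1,1,1,1,1,1,1,1,1,1,1).

Now H_k = ker ∂_k / im ∂_{k+1}, so:

  H_0: rank C_0 − rank ∂_1 = 7 − 6 = 1, and the invariant factors of ∂_1 are all 1, so H_0 = Z.
  H_1: rank ker ∂_1 − rank ∂_2 = (21 − 6) − 13 = 2, and the invariant factors of ∂_2 are all 1, so H_1 = Z^2.
  H_2: rank ker ∂_2 − rank ∂_3 = (14 − 13) − 0 = 1, and there is no ∂_3, so H_2 = Z.

As a check, the Euler characteristic is 7 − 21 + 14 = 0, which agrees with 1 − 2 + 1 = 0.

H_0 = Z,  H_1 = Z^2,  H_2 = Z.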